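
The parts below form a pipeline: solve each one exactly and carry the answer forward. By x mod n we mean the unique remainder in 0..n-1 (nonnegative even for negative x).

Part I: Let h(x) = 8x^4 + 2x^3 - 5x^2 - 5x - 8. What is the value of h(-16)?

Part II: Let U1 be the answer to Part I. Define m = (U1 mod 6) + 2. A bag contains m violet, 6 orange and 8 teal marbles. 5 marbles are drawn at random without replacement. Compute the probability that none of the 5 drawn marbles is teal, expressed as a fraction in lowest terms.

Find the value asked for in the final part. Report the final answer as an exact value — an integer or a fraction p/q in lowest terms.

33/646

Part I: 8*(-16)^4 + 2*(-16)^3 - 5*(-16)^2 - 5*(-16)^1 - 8 = (524288) + (-8192) + (-1280) + (80) + (-8) = 514888; answer 514888
Part II: U1 = 514888; m = 6; total draws C(20,5) = 15504; favorable C(12,5) = 792; P = 33/646; answer 33/646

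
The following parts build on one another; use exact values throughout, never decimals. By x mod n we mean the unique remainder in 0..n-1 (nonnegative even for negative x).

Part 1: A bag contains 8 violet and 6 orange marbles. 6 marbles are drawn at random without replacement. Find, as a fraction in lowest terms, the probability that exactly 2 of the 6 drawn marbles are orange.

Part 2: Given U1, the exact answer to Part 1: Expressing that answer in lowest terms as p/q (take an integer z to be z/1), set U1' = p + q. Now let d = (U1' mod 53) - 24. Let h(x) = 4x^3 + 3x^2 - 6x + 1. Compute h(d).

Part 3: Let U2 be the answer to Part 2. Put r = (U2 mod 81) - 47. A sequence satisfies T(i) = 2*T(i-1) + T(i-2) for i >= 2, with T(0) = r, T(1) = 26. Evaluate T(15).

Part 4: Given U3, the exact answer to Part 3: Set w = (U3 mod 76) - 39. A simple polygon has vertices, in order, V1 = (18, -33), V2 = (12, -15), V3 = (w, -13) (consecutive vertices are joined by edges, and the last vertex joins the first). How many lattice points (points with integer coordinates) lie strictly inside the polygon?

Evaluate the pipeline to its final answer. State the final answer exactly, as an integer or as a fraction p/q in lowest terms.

108

Part 1: total draws C(14,6) = 3003; favorable C(6,2)*C(8,4) = 1050; P = 50/143; answer 50/143
Part 2: U1 = 50/143; threaded value p + q = 193; d = 10; 4*(10)^3 + 3*(10)^2 - 6*(10)^1 + 1 = (4000) + (300) + (-60) + (1) = 4241; answer 4241
Part 3: U2 = 4241; r = -18; T(2) = 2*(26) + 1*(-18) = 34; iterating: T(2)=34, T(3)=94, T(4)=222, T(5)=538, T(6)=1298, T(7)=3134, T(8)=7566, T(9)=18266, T(10)=44098, T(11)=106462, T(12)=257022, T(13)=620506, T(14)=1498034, T(15)=3616574; answer 3616574
Part 4: U3 = 3616574; w = -1; cross terms: (18*-15 - 12*-33)=126, (12*-13 - -1*-15)=-171, (-1*-33 - 18*-13)=267; twice the area = |222| = 222; area = 111; boundary points = 6 + 1 + 1 = 8; strictly interior points = area - boundary/2 + 1 = 108; answer 108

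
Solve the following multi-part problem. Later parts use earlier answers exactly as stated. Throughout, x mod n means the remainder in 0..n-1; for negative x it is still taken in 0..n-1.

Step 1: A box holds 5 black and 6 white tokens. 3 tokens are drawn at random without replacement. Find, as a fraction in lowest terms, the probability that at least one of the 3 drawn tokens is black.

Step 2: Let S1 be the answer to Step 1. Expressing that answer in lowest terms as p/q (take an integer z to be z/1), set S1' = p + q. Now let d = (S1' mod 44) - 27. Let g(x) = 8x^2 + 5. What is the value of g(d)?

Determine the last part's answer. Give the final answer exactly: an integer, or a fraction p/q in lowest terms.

Step 1: total draws C(11,3) = 165; complement C(6,3) = 20; favorable 165 - 20 = 145; P = 29/33; answer 29/33
Step 2: S1 = 29/33; threaded value p + q = 62; d = -9; 8*(-9)^2 + 5 = (648) + (5) = 653; answer 653

653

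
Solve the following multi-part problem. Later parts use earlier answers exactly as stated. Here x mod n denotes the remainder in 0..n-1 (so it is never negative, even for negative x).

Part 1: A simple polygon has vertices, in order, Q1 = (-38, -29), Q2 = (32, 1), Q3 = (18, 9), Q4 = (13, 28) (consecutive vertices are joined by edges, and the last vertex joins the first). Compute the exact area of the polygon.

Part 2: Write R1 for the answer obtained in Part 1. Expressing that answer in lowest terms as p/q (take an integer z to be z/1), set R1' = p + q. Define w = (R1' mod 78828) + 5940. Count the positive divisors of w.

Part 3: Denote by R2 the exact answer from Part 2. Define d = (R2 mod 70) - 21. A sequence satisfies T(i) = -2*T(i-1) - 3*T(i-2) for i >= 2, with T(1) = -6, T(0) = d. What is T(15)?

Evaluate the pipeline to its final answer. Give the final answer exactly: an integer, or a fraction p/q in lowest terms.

Part 1: cross terms: (-38*1 - 32*-29)=890, (32*9 - 18*1)=270, (18*28 - 13*9)=387, (13*-29 - -38*28)=687; twice the area = |2234| = 2234; area = 1117; answer 1117
Part 2: R1 = 1117; threaded value p + q = 1118; w = 7058; 7058 = 2 * 3529; number of divisors = (1+1) * (1+1) = 4; answer 4
Part 3: R2 = 4; d = -17; T(2) = -2*(-6) - 3*(-17) = 63; iterating: T(2)=63, T(3)=-108, T(4)=27, T(5)=270, T(6)=-621, T(7)=432, T(8)=999, T(9)=-3294, T(10)=3591, T(11)=2700, T(12)=-16173, T(13)=24246, T(14)=27, T(15)=-72792; answer -72792

-72792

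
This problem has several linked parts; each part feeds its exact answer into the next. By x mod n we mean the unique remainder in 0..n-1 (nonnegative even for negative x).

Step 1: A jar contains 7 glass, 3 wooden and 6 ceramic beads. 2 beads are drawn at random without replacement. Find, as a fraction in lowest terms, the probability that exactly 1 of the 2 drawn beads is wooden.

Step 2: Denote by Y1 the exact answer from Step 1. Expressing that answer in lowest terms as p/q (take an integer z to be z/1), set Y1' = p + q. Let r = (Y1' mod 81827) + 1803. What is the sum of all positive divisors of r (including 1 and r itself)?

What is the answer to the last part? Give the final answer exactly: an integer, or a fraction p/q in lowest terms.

3810

Step 1: total draws C(16,2) = 120; favorable C(3,1)*C(13,1) = 39; P = 13/40; answer 13/40
Step 2: Y1 = 13/40; threaded value p + q = 53; r = 1856; 1856 = 2^6 * 29; sigma = (1 + 2 + 4 + 8 + 16 + 32 + 64) * (1 + 29) = 127 * 30 = 3810; answer 3810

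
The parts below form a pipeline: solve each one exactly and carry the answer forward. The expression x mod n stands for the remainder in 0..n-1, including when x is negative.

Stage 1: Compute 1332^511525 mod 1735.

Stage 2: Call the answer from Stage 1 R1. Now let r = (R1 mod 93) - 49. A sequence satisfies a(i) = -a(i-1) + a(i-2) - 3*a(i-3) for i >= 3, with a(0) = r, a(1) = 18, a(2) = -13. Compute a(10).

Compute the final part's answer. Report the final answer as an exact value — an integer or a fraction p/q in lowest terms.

-18097

Stage 1: squarings mod 1735: 1332^1=1332, 1332^2=1054, 1332^4=516, 1332^8=801, 1332^16=1386, 1332^32=351, 1332^64=16, 1332^128=256, 1332^256=1341, 1332^512=821, 1332^1024=861, 1332^2048=476, 1332^4096=1026, 1332^8192=1266, 1332^16384=1351, 1332^32768=1716, 1332^65536=361, 1332^131072=196, 1332^262144=246; 1332^511525 = 1332^1 * 1332^4 * 1332^32 * 1332^512 * 1332^1024 * 1332^2048 * 1332^16384 * 1332^32768 * 1332^65536 * 1332^131072 * 1332^262144 = 482 (mod 1735); answer 482
Stage 2: R1 = 482; r = -32; a(3) = -1*(-13) + 1*(18) - 3*(-32) = 127; iterating: a(3)=127, a(4)=-194, a(5)=360, a(6)=-935, a(7)=1877, a(8)=-3892, a(9)=8574, a(10)=-18097; answer -18097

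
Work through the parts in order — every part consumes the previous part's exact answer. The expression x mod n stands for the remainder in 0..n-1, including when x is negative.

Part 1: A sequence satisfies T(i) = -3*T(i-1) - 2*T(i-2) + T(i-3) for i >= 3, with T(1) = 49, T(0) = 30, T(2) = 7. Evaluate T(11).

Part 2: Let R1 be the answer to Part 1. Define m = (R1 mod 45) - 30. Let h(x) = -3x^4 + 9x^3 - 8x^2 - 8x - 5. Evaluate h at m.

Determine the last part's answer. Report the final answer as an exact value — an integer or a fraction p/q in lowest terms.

Part 1: T(3) = -3*(7) - 2*(49) + 1*(30) = -89; iterating: T(3)=-89, T(4)=302, T(5)=-721, T(6)=1470, T(7)=-2666, T(8)=4337, T(9)=-6209, T(10)=7287, T(11)=-5106; answer -5106
Part 2: R1 = -5106; m = -6; -3*(-6)^4 + 9*(-6)^3 - 8*(-6)^2 - 8*(-6)^1 - 5 = (-3888) + (-1944) + (-288) + (48) + (-5) = -6077; answer -6077

-6077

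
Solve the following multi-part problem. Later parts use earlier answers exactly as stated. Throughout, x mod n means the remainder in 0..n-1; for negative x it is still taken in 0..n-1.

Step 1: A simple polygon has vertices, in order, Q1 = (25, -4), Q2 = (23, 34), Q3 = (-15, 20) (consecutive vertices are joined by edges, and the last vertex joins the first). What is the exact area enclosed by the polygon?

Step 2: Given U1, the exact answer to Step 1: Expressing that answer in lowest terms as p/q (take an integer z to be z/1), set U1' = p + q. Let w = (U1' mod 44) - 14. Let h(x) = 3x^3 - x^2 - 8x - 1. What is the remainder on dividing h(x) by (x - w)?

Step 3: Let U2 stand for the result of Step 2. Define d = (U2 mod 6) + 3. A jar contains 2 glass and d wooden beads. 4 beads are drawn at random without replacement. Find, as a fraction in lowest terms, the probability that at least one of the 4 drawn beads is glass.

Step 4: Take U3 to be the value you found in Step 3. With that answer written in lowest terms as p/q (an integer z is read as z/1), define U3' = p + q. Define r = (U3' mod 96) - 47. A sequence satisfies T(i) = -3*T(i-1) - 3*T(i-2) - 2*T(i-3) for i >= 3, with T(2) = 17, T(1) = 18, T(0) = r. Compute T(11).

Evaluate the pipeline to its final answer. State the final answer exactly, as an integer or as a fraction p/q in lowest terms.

4805

Step 1: cross terms: (25*34 - 23*-4)=942, (23*20 - -15*34)=970, (-15*-4 - 25*20)=-440; twice the area = |1472| = 1472; area = 736; answer 736
Step 2: U1 = 736; threaded value p + q = 737; w = 19; remainder = value at the root: 3*(19)^3 - 1*(19)^2 - 8*(19)^1 - 1 = (20577) + (-361) + (-152) + (-1) = 20063; answer 20063
Step 3: U2 = 20063; d = 8; total draws C(10,4) = 210; complement C(8,4) = 70; favorable 210 - 70 = 140; P = 2/3; answer 2/3
Step 4: U3 = 2/3; threaded value p + q = 5; r = -42; T(3) = -3*(17) - 3*(18) - 2*(-42) = -21; iterating: T(3)=-21, T(4)=-24, T(5)=101, T(6)=-189, T(7)=312, T(8)=-571, T(9)=1155, T(10)=-2376, T(11)=4805; answer 4805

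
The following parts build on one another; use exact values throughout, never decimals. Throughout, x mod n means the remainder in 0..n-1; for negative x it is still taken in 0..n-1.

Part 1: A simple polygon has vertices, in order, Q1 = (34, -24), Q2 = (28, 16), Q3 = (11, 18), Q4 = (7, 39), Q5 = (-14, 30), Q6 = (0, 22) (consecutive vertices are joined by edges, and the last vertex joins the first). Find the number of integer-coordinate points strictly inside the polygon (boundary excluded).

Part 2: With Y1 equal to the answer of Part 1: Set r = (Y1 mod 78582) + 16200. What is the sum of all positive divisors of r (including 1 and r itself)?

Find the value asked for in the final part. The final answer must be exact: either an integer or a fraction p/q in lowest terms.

17280

Part 1: cross terms: (34*16 - 28*-24)=1216, (28*18 - 11*16)=328, (11*39 - 7*18)=303, (7*30 - -14*39)=756, (-14*22 - 0*30)=-308, (0*-24 - 34*22)=-748; twice the area = |1547| = 1547; area = 1547/2; boundary points = 2 + 1 + 1 + 3 + 2 + 2 = 11; strictly interior points = area - boundary/2 + 1 = 769; answer 769
Part 2: Y1 = 769; r = 16969; 16969 = 71 * 239; sigma = (1 + 71) * (1 + 239) = 72 * 240 = 17280; answer 17280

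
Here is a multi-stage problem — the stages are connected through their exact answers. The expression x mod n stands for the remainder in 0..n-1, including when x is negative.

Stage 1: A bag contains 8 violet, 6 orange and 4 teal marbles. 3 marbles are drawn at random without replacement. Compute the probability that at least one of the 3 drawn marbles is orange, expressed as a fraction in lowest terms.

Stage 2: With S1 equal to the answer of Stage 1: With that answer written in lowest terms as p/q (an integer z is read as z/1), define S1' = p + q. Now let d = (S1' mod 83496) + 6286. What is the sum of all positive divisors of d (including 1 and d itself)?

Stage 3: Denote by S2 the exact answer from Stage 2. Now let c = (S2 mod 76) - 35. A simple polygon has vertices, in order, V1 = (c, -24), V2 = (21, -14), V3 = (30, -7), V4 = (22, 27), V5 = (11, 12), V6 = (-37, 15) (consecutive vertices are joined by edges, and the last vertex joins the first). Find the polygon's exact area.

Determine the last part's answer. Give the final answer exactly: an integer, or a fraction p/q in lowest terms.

1530

Stage 1: total draws C(18,3) = 816; complement C(12,3) = 220; favorable 816 - 220 = 596; P = 149/204; answer 149/204
Stage 2: S1 = 149/204; threaded value p + q = 353; d = 6639; 6639 = 3 * 2213; sigma = (1 + 3) * (1 + 2213) = 4 * 2214 = 8856; answer 8856
Stage 3: S2 = 8856; c = 5; cross terms: (5*-14 - 21*-24)=434, (21*-7 - 30*-14)=273, (30*27 - 22*-7)=964, (22*12 - 11*27)=-33, (11*15 - -37*12)=609, (-37*-24 - 5*15)=813; twice the area = |3060| = 3060; area = 1530; answer 1530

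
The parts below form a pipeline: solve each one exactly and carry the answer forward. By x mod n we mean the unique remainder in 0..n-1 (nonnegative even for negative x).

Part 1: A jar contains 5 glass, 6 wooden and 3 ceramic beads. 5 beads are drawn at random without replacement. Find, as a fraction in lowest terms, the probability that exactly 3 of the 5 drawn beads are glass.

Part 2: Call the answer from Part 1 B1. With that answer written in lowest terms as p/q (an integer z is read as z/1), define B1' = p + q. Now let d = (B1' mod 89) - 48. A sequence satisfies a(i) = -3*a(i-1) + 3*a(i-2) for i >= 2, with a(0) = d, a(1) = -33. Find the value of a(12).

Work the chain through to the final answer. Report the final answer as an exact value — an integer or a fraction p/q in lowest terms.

Part 1: total draws C(14,5) = 2002; favorable C(5,3)*C(9,2) = 360; P = 180/1001; answer 180/1001
Part 2: B1 = 180/1001; threaded value p + q = 1181; d = -24; a(2) = -3*(-33) + 3*(-24) = 27; iterating: a(2)=27, a(3)=-180, a(4)=621, a(5)=-2403, a(6)=9072, a(7)=-34425, a(8)=130491, a(9)=-494748, a(10)=1875717, a(11)=-7111395, a(12)=26961336; answer 26961336

26961336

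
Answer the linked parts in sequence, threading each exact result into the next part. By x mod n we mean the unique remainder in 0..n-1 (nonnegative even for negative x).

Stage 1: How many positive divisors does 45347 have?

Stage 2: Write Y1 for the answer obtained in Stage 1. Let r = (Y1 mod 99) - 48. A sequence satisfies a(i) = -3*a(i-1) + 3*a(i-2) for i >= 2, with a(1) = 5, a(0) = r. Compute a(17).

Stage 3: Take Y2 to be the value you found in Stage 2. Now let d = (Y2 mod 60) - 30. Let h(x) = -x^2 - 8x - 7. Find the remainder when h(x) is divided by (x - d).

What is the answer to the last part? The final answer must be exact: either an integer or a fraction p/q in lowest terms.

Stage 1: 45347 = 137 * 331; number of divisors = (1+1) * (1+1) = 4; answer 4
Stage 2: Y1 = 4; r = -44; a(2) = -3*(5) + 3*(-44) = -147; iterating: a(2)=-147, a(3)=456, a(4)=-1809, a(5)=6795, a(6)=-25812, a(7)=97821, a(8)=-370899, a(9)=1406160, a(10)=-5331177, a(11)=20212011, a(12)=-76629564, a(13)=290524725, a(14)=-1101462867, a(15)=4175962776, a(16)=-15832276929, a(17)=60024719115; answer 60024719115
Stage 3: Y2 = 60024719115; d = -15; remainder = value at the root: -1*(-15)^2 - 8*(-15)^1 - 7 = (-225) + (120) + (-7) = -112; answer -112

-112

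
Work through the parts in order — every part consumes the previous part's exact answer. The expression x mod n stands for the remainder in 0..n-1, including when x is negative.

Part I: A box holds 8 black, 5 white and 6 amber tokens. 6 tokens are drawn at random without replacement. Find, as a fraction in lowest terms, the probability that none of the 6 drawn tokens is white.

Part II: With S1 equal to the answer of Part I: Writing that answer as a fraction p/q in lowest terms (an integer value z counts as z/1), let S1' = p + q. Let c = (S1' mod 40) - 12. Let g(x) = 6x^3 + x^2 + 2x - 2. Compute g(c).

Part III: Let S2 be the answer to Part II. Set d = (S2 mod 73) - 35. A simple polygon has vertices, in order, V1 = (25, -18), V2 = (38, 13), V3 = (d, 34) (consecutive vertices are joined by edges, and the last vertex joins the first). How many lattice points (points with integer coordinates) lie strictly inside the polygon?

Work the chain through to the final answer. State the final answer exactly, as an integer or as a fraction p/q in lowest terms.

273

Part I: total draws C(19,6) = 27132; favorable C(14,6) = 3003; P = 143/1292; answer 143/1292
Part II: S1 = 143/1292; threaded value p + q = 1435; c = 23; 6*(23)^3 + 1*(23)^2 + 2*(23)^1 - 2 = (73002) + (529) + (46) + (-2) = 73575; answer 73575
Part III: S2 = 73575; d = 29; cross terms: (25*13 - 38*-18)=1009, (38*34 - 29*13)=915, (29*-18 - 25*34)=-1372; twice the area = |552| = 552; area = 276; boundary points = 1 + 3 + 4 = 8; strictly interior points = area - boundary/2 + 1 = 273; answer 273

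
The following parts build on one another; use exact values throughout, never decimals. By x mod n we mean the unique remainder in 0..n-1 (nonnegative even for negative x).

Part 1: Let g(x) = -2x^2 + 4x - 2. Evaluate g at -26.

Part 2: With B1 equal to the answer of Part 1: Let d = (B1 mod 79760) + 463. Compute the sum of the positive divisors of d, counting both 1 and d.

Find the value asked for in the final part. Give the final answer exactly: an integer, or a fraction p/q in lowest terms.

Part 1: -2*(-26)^2 + 4*(-26)^1 - 2 = (-1352) + (-104) + (-2) = -1458; answer -1458
Part 2: B1 = -1458; d = 78765; 78765 = 3 * 5 * 59 * 89; sigma = (1 + 3) * (1 + 5) * (1 + 59) * (1 + 89) = 4 * 6 * 60 * 90 = 129600; answer 129600

129600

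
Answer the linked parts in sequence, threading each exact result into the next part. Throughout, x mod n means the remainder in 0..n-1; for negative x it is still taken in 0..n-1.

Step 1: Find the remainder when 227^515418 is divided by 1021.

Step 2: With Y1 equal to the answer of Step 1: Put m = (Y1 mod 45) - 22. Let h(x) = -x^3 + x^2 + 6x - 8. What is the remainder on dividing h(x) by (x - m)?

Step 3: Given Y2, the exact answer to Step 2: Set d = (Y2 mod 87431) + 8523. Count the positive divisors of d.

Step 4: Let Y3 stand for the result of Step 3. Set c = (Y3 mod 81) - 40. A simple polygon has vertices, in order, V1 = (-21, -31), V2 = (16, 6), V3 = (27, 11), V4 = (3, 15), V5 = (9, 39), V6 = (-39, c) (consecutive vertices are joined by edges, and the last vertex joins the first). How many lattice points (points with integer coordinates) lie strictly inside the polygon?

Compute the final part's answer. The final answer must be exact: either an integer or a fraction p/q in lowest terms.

1349

Step 1: squarings mod 1021: 227^1=227, 227^2=479, 227^4=737, 227^8=1018, 227^16=9, 227^32=81, 227^64=435, 227^128=340, 227^256=227, 227^512=479, 227^1024=737, 227^2048=1018, 227^4096=9, 227^8192=81, 227^16384=435, 227^32768=340, 227^65536=227, 227^131072=479, 227^262144=737; 227^515418 = 227^2 * 227^8 * 227^16 * 227^64 * 227^256 * 227^1024 * 227^2048 * 227^4096 * 227^16384 * 227^32768 * 227^65536 * 227^131072 * 227^262144 = 852 (mod 1021); answer 852
Step 2: Y1 = 852; m = 20; remainder = value at the root: -1*(20)^3 + 1*(20)^2 + 6*(20)^1 - 8 = (-8000) + (400) + (120) + (-8) = -7488; answer -7488
Step 3: Y2 = -7488; d = 88466; 88466 = 2 * 7 * 71 * 89; number of divisors = (1+1) * (1+1) * (1+1) * (1+1) = 16; answer 16
Step 4: Y3 = 16; c = -24; cross terms: (-21*6 - 16*-31)=370, (16*11 - 27*6)=14, (27*15 - 3*11)=372, (3*39 - 9*15)=-18, (9*-24 - -39*39)=1305, (-39*-31 - -21*-24)=705; twice the area = |2748| = 2748; area = 1374; boundary points = 37 + 1 + 4 + 6 + 3 + 1 = 52; strictly interior points = area - boundary/2 + 1 = 1349; answer 1349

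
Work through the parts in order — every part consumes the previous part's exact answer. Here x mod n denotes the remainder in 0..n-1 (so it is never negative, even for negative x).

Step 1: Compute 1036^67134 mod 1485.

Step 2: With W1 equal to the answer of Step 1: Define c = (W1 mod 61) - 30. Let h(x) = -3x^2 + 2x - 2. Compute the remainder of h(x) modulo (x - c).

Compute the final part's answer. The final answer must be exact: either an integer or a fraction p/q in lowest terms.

Step 1: squarings mod 1485: 1036^1=1036, 1036^2=1126, 1036^4=1171, 1036^8=586, 1036^16=361, 1036^32=1126, 1036^64=1171, 1036^128=586, 1036^256=361, 1036^512=1126, 1036^1024=1171, 1036^2048=586, 1036^4096=361, 1036^8192=1126, 1036^16384=1171, 1036^32768=586, 1036^65536=361; 1036^67134 = 1036^2 * 1036^4 * 1036^8 * 1036^16 * 1036^32 * 1036^512 * 1036^1024 * 1036^65536 = 676 (mod 1485); answer 676
Step 2: W1 = 676; c = -25; remainder = value at the root: -3*(-25)^2 + 2*(-25)^1 - 2 = (-1875) + (-50) + (-2) = -1927; answer -1927

-1927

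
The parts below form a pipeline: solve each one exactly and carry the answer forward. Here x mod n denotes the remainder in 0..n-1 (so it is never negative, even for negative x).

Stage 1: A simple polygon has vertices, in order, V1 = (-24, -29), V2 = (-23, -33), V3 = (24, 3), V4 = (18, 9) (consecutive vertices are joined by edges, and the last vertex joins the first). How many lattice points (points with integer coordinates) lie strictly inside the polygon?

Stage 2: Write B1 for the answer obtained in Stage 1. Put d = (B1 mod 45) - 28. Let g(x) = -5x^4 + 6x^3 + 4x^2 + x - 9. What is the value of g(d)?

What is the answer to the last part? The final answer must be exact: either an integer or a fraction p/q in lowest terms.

-2279

Stage 1: cross terms: (-24*-33 - -23*-29)=125, (-23*3 - 24*-33)=723, (24*9 - 18*3)=162, (18*-29 - -24*9)=-306; twice the area = |704| = 704; area = 352; boundary points = 1 + 1 + 6 + 2 = 10; strictly interior points = area - boundary/2 + 1 = 348; answer 348
Stage 2: B1 = 348; d = 5; -5*(5)^4 + 6*(5)^3 + 4*(5)^2 + 1*(5)^1 - 9 = (-3125) + (750) + (100) + (5) + (-9) = -2279; answer -2279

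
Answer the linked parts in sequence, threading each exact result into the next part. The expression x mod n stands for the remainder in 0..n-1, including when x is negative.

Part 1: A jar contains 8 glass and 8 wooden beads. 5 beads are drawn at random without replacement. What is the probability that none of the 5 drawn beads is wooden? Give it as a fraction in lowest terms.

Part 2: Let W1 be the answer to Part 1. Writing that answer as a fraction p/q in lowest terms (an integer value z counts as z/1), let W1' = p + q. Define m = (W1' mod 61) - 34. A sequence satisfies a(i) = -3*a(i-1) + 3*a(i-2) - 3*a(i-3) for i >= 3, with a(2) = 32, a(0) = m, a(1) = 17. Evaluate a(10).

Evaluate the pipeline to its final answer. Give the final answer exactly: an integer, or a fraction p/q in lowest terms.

Part 1: total draws C(16,5) = 4368; favorable C(8,5) = 56; P = 1/78; answer 1/78
Part 2: W1 = 1/78; threaded value p + q = 79; m = -16; a(3) = -3*(32) + 3*(17) - 3*(-16) = 3; iterating: a(3)=3, a(4)=36, a(5)=-195, a(6)=684, a(7)=-2745, a(8)=10872, a(9)=-42903, a(10)=169560; answer 169560

169560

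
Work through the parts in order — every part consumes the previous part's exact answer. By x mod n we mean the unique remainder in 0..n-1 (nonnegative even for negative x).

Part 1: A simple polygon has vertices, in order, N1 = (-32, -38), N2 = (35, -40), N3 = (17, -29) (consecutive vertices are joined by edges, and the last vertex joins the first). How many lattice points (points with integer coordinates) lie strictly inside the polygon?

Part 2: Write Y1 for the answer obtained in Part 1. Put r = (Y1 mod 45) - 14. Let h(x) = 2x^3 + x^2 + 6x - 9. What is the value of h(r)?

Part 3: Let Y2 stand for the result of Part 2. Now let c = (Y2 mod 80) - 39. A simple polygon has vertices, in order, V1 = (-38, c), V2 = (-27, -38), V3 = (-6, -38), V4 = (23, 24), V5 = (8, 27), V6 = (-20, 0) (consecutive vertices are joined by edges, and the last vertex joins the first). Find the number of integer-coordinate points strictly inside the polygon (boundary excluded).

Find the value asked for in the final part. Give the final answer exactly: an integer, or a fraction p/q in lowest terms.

Part 1: cross terms: (-32*-40 - 35*-38)=2610, (35*-29 - 17*-40)=-335, (17*-38 - -32*-29)=-1574; twice the area = |701| = 701; area = 701/2; boundary points = 1 + 1 + 1 = 3; strictly interior points = area - boundary/2 + 1 = 350; answer 350
Part 2: Y1 = 350; r = 21; 2*(21)^3 + 1*(21)^2 + 6*(21)^1 - 9 = (18522) + (441) + (126) + (-9) = 19080; answer 19080
Part 3: Y2 = 19080; c = 1; cross terms: (-38*-38 - -27*1)=1471, (-27*-38 - -6*-38)=798, (-6*24 - 23*-38)=730, (23*27 - 8*24)=429, (8*0 - -20*27)=540, (-20*1 - -38*0)=-20; twice the area = |3948| = 3948; area = 1974; boundary points = 1 + 21 + 1 + 3 + 1 + 1 = 28; strictly interior points = area - boundary/2 + 1 = 1961; answer 1961

1961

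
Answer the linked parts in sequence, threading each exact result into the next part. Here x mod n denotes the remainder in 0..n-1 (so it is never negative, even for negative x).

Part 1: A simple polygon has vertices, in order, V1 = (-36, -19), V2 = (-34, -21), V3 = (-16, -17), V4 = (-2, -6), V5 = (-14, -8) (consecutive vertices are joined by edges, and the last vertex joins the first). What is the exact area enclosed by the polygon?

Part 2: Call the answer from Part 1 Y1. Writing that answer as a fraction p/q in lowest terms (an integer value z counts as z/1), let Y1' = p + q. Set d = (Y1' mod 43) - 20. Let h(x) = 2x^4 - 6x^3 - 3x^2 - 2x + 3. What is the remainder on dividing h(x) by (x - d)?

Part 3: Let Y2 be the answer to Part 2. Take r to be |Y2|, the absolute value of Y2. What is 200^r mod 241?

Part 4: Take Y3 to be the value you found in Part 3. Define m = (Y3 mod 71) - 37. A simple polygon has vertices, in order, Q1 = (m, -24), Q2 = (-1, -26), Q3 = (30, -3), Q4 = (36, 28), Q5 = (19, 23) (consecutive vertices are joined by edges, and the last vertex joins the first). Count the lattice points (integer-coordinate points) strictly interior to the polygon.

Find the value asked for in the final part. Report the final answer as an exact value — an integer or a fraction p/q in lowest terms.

Part 1: cross terms: (-36*-21 - -34*-19)=110, (-34*-17 - -16*-21)=242, (-16*-6 - -2*-17)=62, (-2*-8 - -14*-6)=-68, (-14*-19 - -36*-8)=-22; twice the area = |324| = 324; area = 162; answer 162
Part 2: Y1 = 162; threaded value p + q = 163; d = 14; remainder = value at the root: 2*(14)^4 - 6*(14)^3 - 3*(14)^2 - 2*(14)^1 + 3 = (76832) + (-16464) + (-588) + (-28) + (3) = 59755; answer 59755
Part 3: Y2 = 59755; r = 59755; squarings mod 241: 200^1=200, 200^2=235, 200^4=36, 200^8=91, 200^16=87, 200^32=98, 200^64=205, 200^128=91, 200^256=87, 200^512=98, 200^1024=205, 200^2048=91, 200^4096=87, 200^8192=98, 200^16384=205, 200^32768=91; 200^59755 = 200^1 * 200^2 * 200^8 * 200^32 * 200^64 * 200^256 * 200^2048 * 200^8192 * 200^16384 * 200^32768 = 8 (mod 241); answer 8
Part 4: Y3 = 8; m = -29; cross terms: (-29*-26 - -1*-24)=730, (-1*-3 - 30*-26)=783, (30*28 - 36*-3)=948, (36*23 - 19*28)=296, (19*-24 - -29*23)=211; twice the area = |2968| = 2968; area = 1484; boundary points = 2 + 1 + 1 + 1 + 1 = 6; strictly interior points = area - boundary/2 + 1 = 1482; answer 1482

1482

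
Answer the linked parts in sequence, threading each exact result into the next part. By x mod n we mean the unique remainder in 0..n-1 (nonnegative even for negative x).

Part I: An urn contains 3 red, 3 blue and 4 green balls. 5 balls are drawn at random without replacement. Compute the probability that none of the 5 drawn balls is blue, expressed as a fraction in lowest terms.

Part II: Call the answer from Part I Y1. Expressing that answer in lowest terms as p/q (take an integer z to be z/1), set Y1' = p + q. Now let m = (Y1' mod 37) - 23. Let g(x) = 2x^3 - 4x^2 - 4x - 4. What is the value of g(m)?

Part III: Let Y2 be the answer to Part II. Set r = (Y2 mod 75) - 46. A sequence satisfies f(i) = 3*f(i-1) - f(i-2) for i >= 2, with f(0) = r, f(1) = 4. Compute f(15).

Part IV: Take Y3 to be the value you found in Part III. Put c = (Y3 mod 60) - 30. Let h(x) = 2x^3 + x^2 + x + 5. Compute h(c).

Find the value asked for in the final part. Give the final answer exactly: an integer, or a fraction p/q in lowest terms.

16425

Part I: total draws C(10,5) = 252; favorable C(7,5) = 21; P = 1/12; answer 1/12
Part II: Y1 = 1/12; threaded value p + q = 13; m = -10; 2*(-10)^3 - 4*(-10)^2 - 4*(-10)^1 - 4 = (-2000) + (-400) + (40) + (-4) = -2364; answer -2364
Part III: Y2 = -2364; r = -10; f(2) = 3*(4) - 1*(-10) = 22; iterating: f(2)=22, f(3)=62, f(4)=164, f(5)=430, f(6)=1126, f(7)=2948, f(8)=7718, f(9)=20206, f(10)=52900, f(11)=138494, f(12)=362582, f(13)=949252, f(14)=2485174, f(15)=6506270; answer 6506270
Part IV: Y3 = 6506270; c = 20; 2*(20)^3 + 1*(20)^2 + 1*(20)^1 + 5 = (16000) + (400) + (20) + (5) = 16425; answer 16425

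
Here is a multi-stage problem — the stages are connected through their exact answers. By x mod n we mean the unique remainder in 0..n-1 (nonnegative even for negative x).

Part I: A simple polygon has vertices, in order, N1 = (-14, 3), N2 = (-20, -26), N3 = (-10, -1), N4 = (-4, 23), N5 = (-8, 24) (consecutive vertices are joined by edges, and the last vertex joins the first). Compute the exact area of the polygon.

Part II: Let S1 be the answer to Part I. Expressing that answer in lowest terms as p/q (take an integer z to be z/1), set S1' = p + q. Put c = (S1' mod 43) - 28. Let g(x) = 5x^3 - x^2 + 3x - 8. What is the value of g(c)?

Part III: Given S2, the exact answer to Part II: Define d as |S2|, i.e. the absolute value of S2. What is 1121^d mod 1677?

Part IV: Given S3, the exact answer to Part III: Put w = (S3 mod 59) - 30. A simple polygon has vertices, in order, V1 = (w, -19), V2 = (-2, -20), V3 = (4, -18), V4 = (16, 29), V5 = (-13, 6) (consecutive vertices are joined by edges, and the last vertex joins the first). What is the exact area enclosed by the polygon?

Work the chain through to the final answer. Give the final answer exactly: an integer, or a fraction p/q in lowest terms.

783

Part I: cross terms: (-14*-26 - -20*3)=424, (-20*-1 - -10*-26)=-240, (-10*23 - -4*-1)=-234, (-4*24 - -8*23)=88, (-8*3 - -14*24)=312; twice the area = |350| = 350; area = 175; answer 175
Part II: S1 = 175; threaded value p + q = 176; c = -24; 5*(-24)^3 - 1*(-24)^2 + 3*(-24)^1 - 8 = (-69120) + (-576) + (-72) + (-8) = -69776; answer -69776
Part III: S2 = -69776; d = 69776; squarings mod 1677: 1121^1=1121, 1121^2=568, 1121^4=640, 1121^8=412, 1121^16=367, 1121^32=529, 1121^64=1459, 1121^128=568, 1121^256=640, 1121^512=412, 1121^1024=367, 1121^2048=529, 1121^4096=1459, 1121^8192=568, 1121^16384=640, 1121^32768=412, 1121^65536=367; 1121^69776 = 1121^16 * 1121^128 * 1121^4096 * 1121^65536 = 724 (mod 1677); answer 724
Part IV: S3 = 724; w = -14; cross terms: (-14*-20 - -2*-19)=242, (-2*-18 - 4*-20)=116, (4*29 - 16*-18)=404, (16*6 - -13*29)=473, (-13*-19 - -14*6)=331; twice the area = |1566| = 1566; area = 783; answer 783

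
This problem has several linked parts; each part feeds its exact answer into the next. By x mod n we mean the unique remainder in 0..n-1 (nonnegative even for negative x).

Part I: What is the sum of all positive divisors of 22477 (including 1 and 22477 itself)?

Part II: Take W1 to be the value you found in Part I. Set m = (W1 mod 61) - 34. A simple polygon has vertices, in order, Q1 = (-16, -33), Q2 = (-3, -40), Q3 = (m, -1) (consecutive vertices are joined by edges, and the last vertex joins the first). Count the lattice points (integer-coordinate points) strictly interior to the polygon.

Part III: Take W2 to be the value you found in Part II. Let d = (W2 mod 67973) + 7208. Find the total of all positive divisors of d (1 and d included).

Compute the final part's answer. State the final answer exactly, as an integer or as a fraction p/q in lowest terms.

Part I: 22477 = 7 * 13^2 * 19; sigma = (1 + 7) * (1 + 13 + 169) * (1 + 19) = 8 * 183 * 20 = 29280; answer 29280
Part II: W1 = 29280; m = -34; cross terms: (-16*-40 - -3*-33)=541, (-3*-1 - -34*-40)=-1357, (-34*-33 - -16*-1)=1106; twice the area = |290| = 290; area = 145; boundary points = 1 + 1 + 2 = 4; strictly interior points = area - boundary/2 + 1 = 144; answer 144
Part III: W2 = 144; d = 7352; 7352 = 2^3 * 919; sigma = (1 + 2 + 4 + 8) * (1 + 919) = 15 * 920 = 13800; answer 13800

13800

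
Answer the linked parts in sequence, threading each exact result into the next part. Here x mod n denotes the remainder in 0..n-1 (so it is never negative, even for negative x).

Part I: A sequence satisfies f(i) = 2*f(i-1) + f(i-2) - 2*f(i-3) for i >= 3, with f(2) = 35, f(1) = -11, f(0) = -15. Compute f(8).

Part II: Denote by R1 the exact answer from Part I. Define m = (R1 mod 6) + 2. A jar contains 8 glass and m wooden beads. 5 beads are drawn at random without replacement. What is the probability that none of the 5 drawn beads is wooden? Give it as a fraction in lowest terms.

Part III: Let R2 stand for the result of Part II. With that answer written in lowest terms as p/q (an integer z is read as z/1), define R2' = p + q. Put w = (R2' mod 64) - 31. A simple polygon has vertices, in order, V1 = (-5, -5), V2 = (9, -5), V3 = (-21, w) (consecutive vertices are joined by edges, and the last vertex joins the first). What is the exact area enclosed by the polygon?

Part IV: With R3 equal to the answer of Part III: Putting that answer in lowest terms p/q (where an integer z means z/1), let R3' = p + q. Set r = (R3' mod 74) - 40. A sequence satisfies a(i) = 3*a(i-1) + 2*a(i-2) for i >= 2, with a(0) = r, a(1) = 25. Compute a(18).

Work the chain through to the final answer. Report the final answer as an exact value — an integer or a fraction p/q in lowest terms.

53865332179

Part I: f(3) = 2*(35) + 1*(-11) - 2*(-15) = 89; iterating: f(3)=89, f(4)=235, f(5)=489, f(6)=1035, f(7)=2089, f(8)=4235; answer 4235
Part II: R1 = 4235; m = 7; total draws C(15,5) = 3003; favorable C(8,5) = 56; P = 8/429; answer 8/429
Part III: R2 = 8/429; threaded value p + q = 437; w = 22; cross terms: (-5*-5 - 9*-5)=70, (9*22 - -21*-5)=93, (-21*-5 - -5*22)=215; twice the area = |378| = 378; area = 189; answer 189
Part IV: R3 = 189; threaded value p + q = 190; r = 2; a(2) = 3*(25) + 2*(2) = 79; iterating: a(2)=79, a(3)=287, a(4)=1019, a(5)=3631, a(6)=12931, a(7)=46055, a(8)=164027, a(9)=584191, a(10)=2080627, a(11)=7410263, a(12)=26392043, a(13)=93996655, a(14)=334774051, a(15)=1192315463, a(16)=4246494491, a(17)=15124114399, a(18)=53865332179; answer 53865332179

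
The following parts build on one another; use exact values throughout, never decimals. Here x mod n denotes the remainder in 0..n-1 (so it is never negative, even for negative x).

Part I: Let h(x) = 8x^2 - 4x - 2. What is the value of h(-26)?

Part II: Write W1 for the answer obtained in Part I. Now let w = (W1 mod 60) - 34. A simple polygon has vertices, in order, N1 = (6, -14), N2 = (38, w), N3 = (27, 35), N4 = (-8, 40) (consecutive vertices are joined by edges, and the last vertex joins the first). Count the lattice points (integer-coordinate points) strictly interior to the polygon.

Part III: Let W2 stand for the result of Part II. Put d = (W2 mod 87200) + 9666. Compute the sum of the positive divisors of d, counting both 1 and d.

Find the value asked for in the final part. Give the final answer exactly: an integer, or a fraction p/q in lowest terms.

11284

Part I: 8*(-26)^2 - 4*(-26)^1 - 2 = (5408) + (104) + (-2) = 5510; answer 5510
Part II: W1 = 5510; w = 16; cross terms: (6*16 - 38*-14)=628, (38*35 - 27*16)=898, (27*40 - -8*35)=1360, (-8*-14 - 6*40)=-128; twice the area = |2758| = 2758; area = 1379; boundary points = 2 + 1 + 5 + 2 = 10; strictly interior points = area - boundary/2 + 1 = 1375; answer 1375
Part III: W2 = 1375; d = 11041; 11041 = 61 * 181; sigma = (1 + 61) * (1 + 181) = 62 * 182 = 11284; answer 11284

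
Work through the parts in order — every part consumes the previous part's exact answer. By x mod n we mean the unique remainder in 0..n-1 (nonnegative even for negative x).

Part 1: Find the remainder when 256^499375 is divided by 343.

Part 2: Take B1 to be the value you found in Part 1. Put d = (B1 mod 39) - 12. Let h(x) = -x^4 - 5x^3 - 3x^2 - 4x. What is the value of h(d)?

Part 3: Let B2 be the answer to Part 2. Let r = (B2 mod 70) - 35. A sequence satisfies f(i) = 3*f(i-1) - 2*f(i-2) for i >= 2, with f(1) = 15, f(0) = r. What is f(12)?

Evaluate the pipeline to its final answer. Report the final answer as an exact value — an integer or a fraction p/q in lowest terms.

Part 1: squarings mod 343: 256^1=256, 256^2=23, 256^4=186, 256^8=296, 256^16=151, 256^32=163, 256^64=158, 256^128=268, 256^256=137, 256^512=247, 256^1024=298, 256^2048=310, 256^4096=60, 256^8192=170, 256^16384=88, 256^32768=198, 256^65536=102, 256^131072=114, 256^262144=305; 256^499375 = 256^1 * 256^2 * 256^4 * 256^8 * 256^32 * 256^128 * 256^512 * 256^1024 * 256^2048 * 256^4096 * 256^32768 * 256^65536 * 256^131072 * 256^262144 = 151 (mod 343); answer 151
Part 2: B1 = 151; d = 22; -1*(22)^4 - 5*(22)^3 - 3*(22)^2 - 4*(22)^1 = (-234256) + (-53240) + (-1452) + (-88) = -289036; answer -289036
Part 3: B2 = -289036; r = 29; f(2) = 3*(15) - 2*(29) = -13; iterating: f(2)=-13, f(3)=-69, f(4)=-181, f(5)=-405, f(6)=-853, f(7)=-1749, f(8)=-3541, f(9)=-7125, f(10)=-14293, f(11)=-28629, f(12)=-57301; answer -57301

-57301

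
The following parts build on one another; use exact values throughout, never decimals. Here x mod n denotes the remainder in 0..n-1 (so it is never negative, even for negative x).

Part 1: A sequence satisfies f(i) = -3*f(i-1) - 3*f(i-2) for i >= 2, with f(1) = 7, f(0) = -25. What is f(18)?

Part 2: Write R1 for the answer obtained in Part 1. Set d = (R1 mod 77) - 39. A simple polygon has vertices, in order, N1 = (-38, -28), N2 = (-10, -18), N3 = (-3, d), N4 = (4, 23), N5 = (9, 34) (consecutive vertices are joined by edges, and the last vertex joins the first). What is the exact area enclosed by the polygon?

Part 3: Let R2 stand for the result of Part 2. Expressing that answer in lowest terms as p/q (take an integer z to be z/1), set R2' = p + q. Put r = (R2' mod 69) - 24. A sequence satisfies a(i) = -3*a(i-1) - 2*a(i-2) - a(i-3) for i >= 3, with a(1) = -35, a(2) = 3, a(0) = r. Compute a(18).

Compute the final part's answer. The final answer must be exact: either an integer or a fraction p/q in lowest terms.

Part 1: f(2) = -3*(7) - 3*(-25) = 54; iterating: f(2)=54, f(3)=-183, f(4)=387, f(5)=-612, f(6)=675, f(7)=-189, f(8)=-1458, f(9)=4941, f(10)=-10449, f(11)=16524, f(12)=-18225, f(13)=5103, f(14)=39366, f(15)=-133407, f(16)=282123, f(17)=-446148, f(18)=492075; answer 492075
Part 2: R1 = 492075; d = 6; cross terms: (-38*-18 - -10*-28)=404, (-10*6 - -3*-18)=-114, (-3*23 - 4*6)=-93, (4*34 - 9*23)=-71, (9*-28 - -38*34)=1040; twice the area = |1166| = 1166; area = 583; answer 583
Part 3: R2 = 583; threaded value p + q = 584; r = 8; a(3) = -3*(3) - 2*(-35) - 1*(8) = 53; iterating: a(3)=53, a(4)=-130, a(5)=281, a(6)=-636, a(7)=1476, a(8)=-3437, a(9)=7995, a(10)=-18587, a(11)=43208, a(12)=-100445, a(13)=233506, a(14)=-542836, a(15)=1261941, a(16)=-2933657, a(17)=6819925, a(18)=-15854402; answer -15854402

-15854402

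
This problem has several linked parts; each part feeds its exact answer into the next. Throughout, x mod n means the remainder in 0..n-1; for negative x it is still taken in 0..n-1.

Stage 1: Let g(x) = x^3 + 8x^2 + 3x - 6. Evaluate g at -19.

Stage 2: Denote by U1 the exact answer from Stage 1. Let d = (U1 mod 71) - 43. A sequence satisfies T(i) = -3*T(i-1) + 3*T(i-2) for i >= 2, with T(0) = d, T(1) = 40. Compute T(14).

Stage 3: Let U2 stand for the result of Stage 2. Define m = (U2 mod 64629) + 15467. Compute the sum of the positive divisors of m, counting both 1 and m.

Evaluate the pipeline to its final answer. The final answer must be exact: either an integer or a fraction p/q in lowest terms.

119010

Stage 1: 1*(-19)^3 + 8*(-19)^2 + 3*(-19)^1 - 6 = (-6859) + (2888) + (-57) + (-6) = -4034; answer -4034
Stage 2: U1 = -4034; d = -30; T(2) = -3*(40) + 3*(-30) = -210; iterating: T(2)=-210, T(3)=750, T(4)=-2880, T(5)=10890, T(6)=-41310, T(7)=156600, T(8)=-593730, T(9)=2250990, T(10)=-8534160, T(11)=32355450, T(12)=-122668830, T(13)=465072840, T(14)=-1763225010; answer -1763225010
Stage 3: U2 = -1763225010; m = 63464; 63464 = 2^3 * 7933; sigma = (1 + 2 + 4 + 8) * (1 + 7933) = 15 * 7934 = 119010; answer 119010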